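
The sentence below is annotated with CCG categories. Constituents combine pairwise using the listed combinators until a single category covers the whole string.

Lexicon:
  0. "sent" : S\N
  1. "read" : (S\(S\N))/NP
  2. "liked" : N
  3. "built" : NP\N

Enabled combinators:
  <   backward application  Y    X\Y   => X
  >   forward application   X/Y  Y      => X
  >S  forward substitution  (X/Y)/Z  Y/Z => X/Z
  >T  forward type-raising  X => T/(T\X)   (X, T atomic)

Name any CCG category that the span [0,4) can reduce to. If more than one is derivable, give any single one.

S

[0,4] S   <
  [0,1] "sent" : S\N
  [1,4] S\(S\N)   >
    [1,2] "read" : (S\(S\N))/NP
    [2,4] NP   >
      [2,3] NP/(NP\N)   >T
        [2,3] "liked" : N
      [3,4] "built" : NP\N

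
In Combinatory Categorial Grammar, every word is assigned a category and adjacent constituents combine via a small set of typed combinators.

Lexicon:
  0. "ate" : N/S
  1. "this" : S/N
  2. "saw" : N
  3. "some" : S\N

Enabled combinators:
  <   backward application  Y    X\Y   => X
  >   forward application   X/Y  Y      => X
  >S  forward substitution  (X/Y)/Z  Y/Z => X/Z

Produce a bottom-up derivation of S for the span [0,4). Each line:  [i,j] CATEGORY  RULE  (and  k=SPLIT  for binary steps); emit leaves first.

[0,1] N/S  lex  "ate"
[1,2] S/N  lex  "this"
[2,3] N  lex  "saw"
[1,3] S  >  k=2
[0,3] N  >  k=1
[3,4] S\N  lex  "some"
[0,4] S  <  k=3

[0,4] S   <
  [0,3] N   >
    [0,1] "ate" : N/S
    [1,3] S   >
      [1,2] "this" : S/N
      [2,3] "saw" : N
  [3,4] "some" : S\N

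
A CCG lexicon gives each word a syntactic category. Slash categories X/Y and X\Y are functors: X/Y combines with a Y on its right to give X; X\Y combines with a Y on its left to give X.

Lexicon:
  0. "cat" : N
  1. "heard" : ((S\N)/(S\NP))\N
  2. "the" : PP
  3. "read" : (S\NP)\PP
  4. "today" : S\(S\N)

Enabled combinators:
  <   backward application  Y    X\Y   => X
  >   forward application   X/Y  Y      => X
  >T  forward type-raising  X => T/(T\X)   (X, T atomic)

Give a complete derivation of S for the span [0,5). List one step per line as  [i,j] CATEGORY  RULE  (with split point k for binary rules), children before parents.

[0,1] N  lex  "cat"
[1,2] ((S\N)/(S\NP))\N  lex  "heard"
[0,2] (S\N)/(S\NP)  <  k=1
[2,3] PP  lex  "the"
[3,4] (S\NP)\PP  lex  "read"
[2,4] S\NP  <  k=3
[0,4] S\N  >  k=2
[4,5] S\(S\N)  lex  "today"
[0,5] S  <  k=4

[0,5] S   <
  [0,4] S\N   >
    [0,2] (S\N)/(S\NP)   <
      [0,1] "cat" : N
      [1,2] "heard" : ((S\N)/(S\NP))\N
    [2,4] S\NP   <
      [2,3] "the" : PP
      [3,4] "read" : (S\NP)\PP
  [4,5] "today" : S\(S\N)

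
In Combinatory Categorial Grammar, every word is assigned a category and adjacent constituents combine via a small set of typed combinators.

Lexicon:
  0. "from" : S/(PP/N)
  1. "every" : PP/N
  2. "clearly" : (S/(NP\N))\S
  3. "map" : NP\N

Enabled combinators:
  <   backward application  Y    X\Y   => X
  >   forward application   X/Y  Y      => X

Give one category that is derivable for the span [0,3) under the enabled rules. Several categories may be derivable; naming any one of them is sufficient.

[0,4] S   >
  [0,3] S/(NP\N)   <
    [0,2] S   >
      [0,1] "from" : S/(PP/N)
      [1,2] "every" : PP/N
    [2,3] "clearly" : (S/(NP\N))\S
  [3,4] "map" : NP\N

S/(NP\N)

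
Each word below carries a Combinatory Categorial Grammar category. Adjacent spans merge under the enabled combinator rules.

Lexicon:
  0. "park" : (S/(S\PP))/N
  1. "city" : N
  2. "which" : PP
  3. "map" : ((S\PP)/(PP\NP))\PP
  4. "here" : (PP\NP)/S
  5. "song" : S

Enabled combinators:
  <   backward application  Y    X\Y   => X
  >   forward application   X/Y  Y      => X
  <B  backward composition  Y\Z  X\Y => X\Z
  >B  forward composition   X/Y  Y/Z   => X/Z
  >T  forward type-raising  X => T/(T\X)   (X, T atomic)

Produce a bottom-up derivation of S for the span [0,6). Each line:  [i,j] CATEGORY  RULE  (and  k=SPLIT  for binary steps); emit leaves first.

[0,6] S   >
  [0,2] S/(S\PP)   >
    [0,1] "park" : (S/(S\PP))/N
    [1,2] "city" : N
  [2,6] S\PP   >
    [2,4] (S\PP)/(PP\NP)   <
      [2,3] "which" : PP
      [3,4] "map" : ((S\PP)/(PP\NP))\PP
    [4,6] PP\NP   >
      [4,5] "here" : (PP\NP)/S
      [5,6] "song" : S

[0,1] (S/(S\PP))/N  lex  "park"
[1,2] N  lex  "city"
[0,2] S/(S\PP)  >  k=1
[2,3] PP  lex  "which"
[3,4] ((S\PP)/(PP\NP))\PP  lex  "map"
[2,4] (S\PP)/(PP\NP)  <  k=3
[4,5] (PP\NP)/S  lex  "here"
[5,6] S  lex  "song"
[4,6] PP\NP  >  k=5
[2,6] S\PP  >  k=4
[0,6] S  >  k=2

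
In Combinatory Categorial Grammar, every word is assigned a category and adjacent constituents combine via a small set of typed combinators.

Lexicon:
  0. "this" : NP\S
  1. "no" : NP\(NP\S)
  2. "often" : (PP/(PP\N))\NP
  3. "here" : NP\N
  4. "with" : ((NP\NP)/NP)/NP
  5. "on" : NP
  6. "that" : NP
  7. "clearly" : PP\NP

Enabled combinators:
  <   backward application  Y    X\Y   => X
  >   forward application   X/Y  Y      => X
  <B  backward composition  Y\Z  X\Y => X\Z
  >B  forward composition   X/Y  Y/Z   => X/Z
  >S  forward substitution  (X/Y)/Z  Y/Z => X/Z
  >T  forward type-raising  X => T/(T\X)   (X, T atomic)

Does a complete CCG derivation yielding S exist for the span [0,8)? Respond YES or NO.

NP\S NP\(NP\S) (PP/(PP\N))\NP NP\N ((NP\NP)/NP)/NP NP NP PP\NP
CKY chart[0,8] = {N/(N\PP), NP/(NP\PP), PP, PP/(PP\PP), S/(S\PP)}; S ∉ chart

NO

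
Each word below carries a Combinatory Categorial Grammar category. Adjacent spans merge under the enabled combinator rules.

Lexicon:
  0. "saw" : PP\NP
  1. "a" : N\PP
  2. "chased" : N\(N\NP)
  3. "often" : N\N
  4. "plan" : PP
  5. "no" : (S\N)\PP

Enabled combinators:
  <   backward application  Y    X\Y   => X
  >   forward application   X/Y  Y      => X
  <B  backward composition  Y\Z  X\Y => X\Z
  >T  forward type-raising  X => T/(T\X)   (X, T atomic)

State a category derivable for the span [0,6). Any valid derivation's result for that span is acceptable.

S

[0,6] S   <
  [0,3] N   <
    [0,2] N\NP   <B
      [0,1] "saw" : PP\NP
      [1,2] "a" : N\PP
    [2,3] "chased" : N\(N\NP)
  [3,6] S\N   <B
    [3,4] "often" : N\N
    [4,6] S\N   <
      [4,5] "plan" : PP
      [5,6] "no" : (S\N)\PP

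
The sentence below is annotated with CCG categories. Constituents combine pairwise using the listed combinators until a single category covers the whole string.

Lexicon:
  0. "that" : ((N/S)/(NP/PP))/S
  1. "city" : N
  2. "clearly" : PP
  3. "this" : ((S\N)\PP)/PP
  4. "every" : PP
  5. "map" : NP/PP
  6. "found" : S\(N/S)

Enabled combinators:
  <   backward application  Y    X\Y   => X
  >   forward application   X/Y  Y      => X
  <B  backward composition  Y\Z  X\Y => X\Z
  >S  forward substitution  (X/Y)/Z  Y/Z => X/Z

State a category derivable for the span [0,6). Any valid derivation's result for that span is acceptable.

N/S

[0,7] S   <
  [0,6] N/S   >
    [0,5] (N/S)/(NP/PP)   >
      [0,1] "that" : ((N/S)/(NP/PP))/S
      [1,5] S   <
        [1,2] "city" : N
        [2,5] S\N   <
          [2,3] "clearly" : PP
          [3,5] (S\N)\PP   >
            [3,4] "this" : ((S\N)\PP)/PP
            [4,5] "every" : PP
    [5,6] "map" : NP/PP
  [6,7] "found" : S\(N/S)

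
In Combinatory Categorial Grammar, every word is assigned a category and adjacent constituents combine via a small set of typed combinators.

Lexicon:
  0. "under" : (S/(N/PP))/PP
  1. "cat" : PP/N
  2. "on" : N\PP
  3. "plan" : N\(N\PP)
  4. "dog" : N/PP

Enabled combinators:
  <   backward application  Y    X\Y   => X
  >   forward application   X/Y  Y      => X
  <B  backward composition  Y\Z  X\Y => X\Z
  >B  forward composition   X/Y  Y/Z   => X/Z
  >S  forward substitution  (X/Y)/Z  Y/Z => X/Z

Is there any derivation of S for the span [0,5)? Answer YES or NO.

YES

[0,5] S   >
  [0,4] S/(N/PP)   >
    [0,1] "under" : (S/(N/PP))/PP
    [1,4] PP   >
      [1,2] "cat" : PP/N
      [2,4] N   <
        [2,3] "on" : N\PP
        [3,4] "plan" : N\(N\PP)
  [4,5] "dog" : N/PP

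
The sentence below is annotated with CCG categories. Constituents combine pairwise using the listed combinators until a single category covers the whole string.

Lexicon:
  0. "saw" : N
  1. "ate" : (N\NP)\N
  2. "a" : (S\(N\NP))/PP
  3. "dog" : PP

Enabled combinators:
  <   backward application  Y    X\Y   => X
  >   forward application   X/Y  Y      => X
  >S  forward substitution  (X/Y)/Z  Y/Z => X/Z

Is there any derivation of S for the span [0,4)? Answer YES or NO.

YES

[0,4] S   <
  [0,2] N\NP   <
    [0,1] "saw" : N
    [1,2] "ate" : (N\NP)\N
  [2,4] S\(N\NP)   >
    [2,3] "a" : (S\(N\NP))/PP
    [3,4] "dog" : PP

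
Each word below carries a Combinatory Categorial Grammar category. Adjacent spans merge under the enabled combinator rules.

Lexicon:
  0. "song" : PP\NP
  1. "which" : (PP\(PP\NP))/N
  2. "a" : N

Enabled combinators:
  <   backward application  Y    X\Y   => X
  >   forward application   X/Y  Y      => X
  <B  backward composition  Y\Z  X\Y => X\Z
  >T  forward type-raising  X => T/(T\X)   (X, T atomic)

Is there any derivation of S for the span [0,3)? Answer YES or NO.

PP\NP (PP\(PP\NP))/N N
CKY chart[0,3] = {N/(N\PP), NP/(NP\PP), PP, PP/(PP\PP), S/(S\PP)}; S ∉ chart

NO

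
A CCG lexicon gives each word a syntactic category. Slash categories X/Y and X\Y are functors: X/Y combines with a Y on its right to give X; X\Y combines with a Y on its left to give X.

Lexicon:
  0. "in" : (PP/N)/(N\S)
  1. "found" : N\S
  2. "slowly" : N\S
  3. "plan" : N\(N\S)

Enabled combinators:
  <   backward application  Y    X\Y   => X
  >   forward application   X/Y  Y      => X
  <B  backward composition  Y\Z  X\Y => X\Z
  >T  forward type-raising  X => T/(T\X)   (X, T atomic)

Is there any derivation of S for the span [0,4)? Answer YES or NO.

NO

(PP/N)/(N\S) N\S N\S N\(N\S)
CKY chart[0,4] = {N/(N\PP), NP/(NP\PP), PP, PP/(PP\PP), S/(S\PP)}; S ∉ chart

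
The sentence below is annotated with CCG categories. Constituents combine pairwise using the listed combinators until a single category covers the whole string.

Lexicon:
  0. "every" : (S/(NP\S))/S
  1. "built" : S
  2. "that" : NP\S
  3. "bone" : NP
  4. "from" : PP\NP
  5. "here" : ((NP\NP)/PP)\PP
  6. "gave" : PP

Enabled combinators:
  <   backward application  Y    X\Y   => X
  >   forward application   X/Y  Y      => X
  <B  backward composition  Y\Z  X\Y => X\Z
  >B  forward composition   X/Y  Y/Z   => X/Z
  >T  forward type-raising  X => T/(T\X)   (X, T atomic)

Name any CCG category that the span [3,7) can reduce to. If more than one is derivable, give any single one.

[0,7] S   >
  [0,2] S/(NP\S)   >
    [0,1] "every" : (S/(NP\S))/S
    [1,2] "built" : S
  [2,7] NP\S   <B
    [2,3] "that" : NP\S
    [3,7] NP\NP   >
      [3,6] (NP\NP)/PP   <
        [3,5] PP   >
          [3,4] PP/(PP\NP)   >T
            [3,4] "bone" : NP
          [4,5] "from" : PP\NP
        [5,6] "here" : ((NP\NP)/PP)\PP
      [6,7] "gave" : PP

NP\NP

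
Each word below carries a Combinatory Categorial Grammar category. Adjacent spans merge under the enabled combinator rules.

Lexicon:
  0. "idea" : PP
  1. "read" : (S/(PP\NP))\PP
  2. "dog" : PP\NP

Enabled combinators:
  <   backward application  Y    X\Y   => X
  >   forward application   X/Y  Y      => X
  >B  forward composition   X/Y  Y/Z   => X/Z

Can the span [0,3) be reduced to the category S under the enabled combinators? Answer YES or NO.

YES

[0,3] S   >
  [0,2] S/(PP\NP)   <
    [0,1] "idea" : PP
    [1,2] "read" : (S/(PP\NP))\PP
  [2,3] "dog" : PP\NP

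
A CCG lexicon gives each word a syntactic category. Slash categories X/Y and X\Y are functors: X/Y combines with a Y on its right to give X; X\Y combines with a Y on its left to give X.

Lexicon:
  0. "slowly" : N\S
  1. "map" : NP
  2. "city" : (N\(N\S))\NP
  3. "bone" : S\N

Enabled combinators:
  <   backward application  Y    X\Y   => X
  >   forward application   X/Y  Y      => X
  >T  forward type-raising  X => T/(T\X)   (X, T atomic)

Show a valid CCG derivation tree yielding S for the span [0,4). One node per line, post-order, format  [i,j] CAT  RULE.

[0,1] N\S  lex  "slowly"
[1,2] NP  lex  "map"
[2,3] (N\(N\S))\NP  lex  "city"
[1,3] N\(N\S)  <  k=2
[0,3] N  <  k=1
[3,4] S\N  lex  "bone"
[0,4] S  <  k=3

[0,4] S   <
  [0,3] N   <
    [0,1] "slowly" : N\S
    [1,3] N\(N\S)   <
      [1,2] "map" : NP
      [2,3] "city" : (N\(N\S))\NP
  [3,4] "bone" : S\N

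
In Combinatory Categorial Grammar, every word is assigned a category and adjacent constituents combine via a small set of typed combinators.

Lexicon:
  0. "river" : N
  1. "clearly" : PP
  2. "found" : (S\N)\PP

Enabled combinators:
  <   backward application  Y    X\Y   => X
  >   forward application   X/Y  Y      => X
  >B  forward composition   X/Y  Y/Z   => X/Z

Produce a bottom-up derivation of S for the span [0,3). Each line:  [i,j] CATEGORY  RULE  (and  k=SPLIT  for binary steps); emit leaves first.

[0,3] S   <
  [0,1] "river" : N
  [1,3] S\N   <
    [1,2] "clearly" : PP
    [2,3] "found" : (S\N)\PP

[0,1] N  lex  "river"
[1,2] PP  lex  "clearly"
[2,3] (S\N)\PP  lex  "found"
[1,3] S\N  <  k=2
[0,3] S  <  k=1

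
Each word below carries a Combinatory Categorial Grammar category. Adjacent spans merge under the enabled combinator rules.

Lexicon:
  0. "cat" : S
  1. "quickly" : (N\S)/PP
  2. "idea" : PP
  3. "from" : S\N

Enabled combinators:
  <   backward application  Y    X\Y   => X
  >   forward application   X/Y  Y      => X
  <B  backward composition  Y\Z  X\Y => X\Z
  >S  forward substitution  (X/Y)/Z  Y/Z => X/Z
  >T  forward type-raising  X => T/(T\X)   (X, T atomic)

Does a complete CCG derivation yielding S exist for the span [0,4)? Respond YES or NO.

[0,4] S   <
  [0,3] N   <
    [0,1] "cat" : S
    [1,3] N\S   >
      [1,2] "quickly" : (N\S)/PP
      [2,3] "idea" : PP
  [3,4] "from" : S\N

YES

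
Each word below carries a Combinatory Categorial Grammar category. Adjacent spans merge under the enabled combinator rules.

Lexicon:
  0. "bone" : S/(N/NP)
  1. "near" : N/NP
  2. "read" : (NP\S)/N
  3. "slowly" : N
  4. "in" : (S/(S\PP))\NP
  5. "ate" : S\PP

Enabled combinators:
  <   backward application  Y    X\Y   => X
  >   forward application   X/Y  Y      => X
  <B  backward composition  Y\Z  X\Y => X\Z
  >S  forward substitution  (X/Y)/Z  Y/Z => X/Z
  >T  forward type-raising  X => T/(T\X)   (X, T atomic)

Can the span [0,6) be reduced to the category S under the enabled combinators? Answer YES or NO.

[0,6] S   >
  [0,5] S/(S\PP)   <
    [0,4] NP   <
      [0,2] S   >
        [0,1] "bone" : S/(N/NP)
        [1,2] "near" : N/NP
      [2,4] NP\S   >
        [2,3] "read" : (NP\S)/N
        [3,4] "slowly" : N
    [4,5] "in" : (S/(S\PP))\NP
  [5,6] "ate" : S\PP

YES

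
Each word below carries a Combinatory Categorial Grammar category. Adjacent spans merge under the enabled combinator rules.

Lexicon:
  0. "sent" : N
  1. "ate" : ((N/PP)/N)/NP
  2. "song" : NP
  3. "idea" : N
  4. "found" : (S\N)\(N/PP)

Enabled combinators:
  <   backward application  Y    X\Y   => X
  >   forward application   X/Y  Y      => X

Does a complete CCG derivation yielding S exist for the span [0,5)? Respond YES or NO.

YES

[0,5] S   <
  [0,1] "sent" : N
  [1,5] S\N   <
    [1,4] N/PP   >
      [1,3] (N/PP)/N   >
        [1,2] "ate" : ((N/PP)/N)/NP
        [2,3] "song" : NP
      [3,4] "idea" : N
    [4,5] "found" : (S\N)\(N/PP)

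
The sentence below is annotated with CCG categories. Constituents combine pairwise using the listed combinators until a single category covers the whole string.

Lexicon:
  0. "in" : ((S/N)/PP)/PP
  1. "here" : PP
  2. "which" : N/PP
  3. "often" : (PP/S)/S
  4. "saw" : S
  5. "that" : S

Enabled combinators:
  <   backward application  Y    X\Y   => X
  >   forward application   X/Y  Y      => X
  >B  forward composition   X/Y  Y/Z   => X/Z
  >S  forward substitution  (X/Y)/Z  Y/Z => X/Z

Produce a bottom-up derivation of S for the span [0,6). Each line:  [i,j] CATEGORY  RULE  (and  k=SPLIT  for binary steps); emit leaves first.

[0,6] S   >
  [0,3] S/PP   >S
    [0,2] (S/N)/PP   >
      [0,1] "in" : ((S/N)/PP)/PP
      [1,2] "here" : PP
    [2,3] "which" : N/PP
  [3,6] PP   >
    [3,5] PP/S   >
      [3,4] "often" : (PP/S)/S
      [4,5] "saw" : S
    [5,6] "that" : S

[0,1] ((S/N)/PP)/PP  lex  "in"
[1,2] PP  lex  "here"
[0,2] (S/N)/PP  >  k=1
[2,3] N/PP  lex  "which"
[0,3] S/PP  >S  k=2
[3,4] (PP/S)/S  lex  "often"
[4,5] S  lex  "saw"
[3,5] PP/S  >  k=4
[5,6] S  lex  "that"
[3,6] PP  >  k=5
[0,6] S  >  k=3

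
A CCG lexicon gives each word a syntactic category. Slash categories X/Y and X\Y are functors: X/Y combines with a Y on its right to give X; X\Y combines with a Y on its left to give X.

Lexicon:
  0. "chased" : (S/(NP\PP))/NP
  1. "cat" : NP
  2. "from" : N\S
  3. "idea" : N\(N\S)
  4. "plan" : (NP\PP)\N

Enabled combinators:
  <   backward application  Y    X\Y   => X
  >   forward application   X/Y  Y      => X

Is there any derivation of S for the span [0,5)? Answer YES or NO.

[0,5] S   >
  [0,2] S/(NP\PP)   >
    [0,1] "chased" : (S/(NP\PP))/NP
    [1,2] "cat" : NP
  [2,5] NP\PP   <
    [2,4] N   <
      [2,3] "from" : N\S
      [3,4] "idea" : N\(N\S)
    [4,5] "plan" : (NP\PP)\N

YES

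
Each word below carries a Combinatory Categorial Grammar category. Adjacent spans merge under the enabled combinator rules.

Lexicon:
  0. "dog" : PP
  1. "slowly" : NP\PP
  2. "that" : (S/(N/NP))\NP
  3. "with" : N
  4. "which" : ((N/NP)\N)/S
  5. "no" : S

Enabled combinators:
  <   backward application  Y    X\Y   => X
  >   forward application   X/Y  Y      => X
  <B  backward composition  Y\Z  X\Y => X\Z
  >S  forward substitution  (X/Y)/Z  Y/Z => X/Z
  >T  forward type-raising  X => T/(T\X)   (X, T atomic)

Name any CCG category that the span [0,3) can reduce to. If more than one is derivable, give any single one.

[0,6] S   >
  [0,3] S/(N/NP)   <
    [0,2] NP   <
      [0,1] "dog" : PP
      [1,2] "slowly" : NP\PP
    [2,3] "that" : (S/(N/NP))\NP
  [3,6] N/NP   <
    [3,4] "with" : N
    [4,6] (N/NP)\N   >
      [4,5] "which" : ((N/NP)\N)/S
      [5,6] "no" : S

S/(N/NP)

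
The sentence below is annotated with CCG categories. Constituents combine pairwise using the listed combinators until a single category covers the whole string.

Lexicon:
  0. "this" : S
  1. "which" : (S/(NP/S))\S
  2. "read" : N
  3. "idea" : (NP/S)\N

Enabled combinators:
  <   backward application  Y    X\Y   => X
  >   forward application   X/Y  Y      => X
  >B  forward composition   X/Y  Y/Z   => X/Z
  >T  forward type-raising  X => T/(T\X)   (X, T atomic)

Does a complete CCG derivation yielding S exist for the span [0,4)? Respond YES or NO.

[0,4] S   >
  [0,2] S/(NP/S)   <
    [0,1] "this" : S
    [1,2] "which" : (S/(NP/S))\S
  [2,4] NP/S   <
    [2,3] "read" : N
    [3,4] "idea" : (NP/S)\N

YES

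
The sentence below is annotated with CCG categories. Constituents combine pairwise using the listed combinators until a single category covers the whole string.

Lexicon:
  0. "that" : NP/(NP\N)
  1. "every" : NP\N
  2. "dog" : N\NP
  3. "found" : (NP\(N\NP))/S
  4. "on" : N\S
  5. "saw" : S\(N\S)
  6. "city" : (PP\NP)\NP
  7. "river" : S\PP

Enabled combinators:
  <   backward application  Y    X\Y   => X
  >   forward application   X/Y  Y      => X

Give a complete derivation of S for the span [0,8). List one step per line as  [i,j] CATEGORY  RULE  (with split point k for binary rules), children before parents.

[0,1] NP/(NP\N)  lex  "that"
[1,2] NP\N  lex  "every"
[0,2] NP  >  k=1
[2,3] N\NP  lex  "dog"
[3,4] (NP\(N\NP))/S  lex  "found"
[4,5] N\S  lex  "on"
[5,6] S\(N\S)  lex  "saw"
[4,6] S  <  k=5
[3,6] NP\(N\NP)  >  k=4
[2,6] NP  <  k=3
[6,7] (PP\NP)\NP  lex  "city"
[2,7] PP\NP  <  k=6
[0,7] PP  <  k=2
[7,8] S\PP  lex  "river"
[0,8] S  <  k=7

[0,8] S   <
  [0,7] PP   <
    [0,2] NP   >
      [0,1] "that" : NP/(NP\N)
      [1,2] "every" : NP\N
    [2,7] PP\NP   <
      [2,6] NP   <
        [2,3] "dog" : N\NP
        [3,6] NP\(N\NP)   >
          [3,4] "found" : (NP\(N\NP))/S
          [4,6] S   <
            [4,5] "on" : N\S
            [5,6] "saw" : S\(N\S)
      [6,7] "city" : (PP\NP)\NP
  [7,8] "river" : S\PP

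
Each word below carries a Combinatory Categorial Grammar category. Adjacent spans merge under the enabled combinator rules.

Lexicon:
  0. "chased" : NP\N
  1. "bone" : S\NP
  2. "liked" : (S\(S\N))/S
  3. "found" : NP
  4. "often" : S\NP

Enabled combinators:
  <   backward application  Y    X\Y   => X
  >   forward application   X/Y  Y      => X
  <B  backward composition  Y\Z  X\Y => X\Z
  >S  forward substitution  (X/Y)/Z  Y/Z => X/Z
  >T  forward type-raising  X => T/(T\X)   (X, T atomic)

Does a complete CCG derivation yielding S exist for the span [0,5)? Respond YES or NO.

[0,5] S   <
  [0,2] S\N   <B
    [0,1] "chased" : NP\N
    [1,2] "bone" : S\NP
  [2,5] S\(S\N)   >
    [2,3] "liked" : (S\(S\N))/S
    [3,5] S   <
      [3,4] "found" : NP
      [4,5] "often" : S\NP

YES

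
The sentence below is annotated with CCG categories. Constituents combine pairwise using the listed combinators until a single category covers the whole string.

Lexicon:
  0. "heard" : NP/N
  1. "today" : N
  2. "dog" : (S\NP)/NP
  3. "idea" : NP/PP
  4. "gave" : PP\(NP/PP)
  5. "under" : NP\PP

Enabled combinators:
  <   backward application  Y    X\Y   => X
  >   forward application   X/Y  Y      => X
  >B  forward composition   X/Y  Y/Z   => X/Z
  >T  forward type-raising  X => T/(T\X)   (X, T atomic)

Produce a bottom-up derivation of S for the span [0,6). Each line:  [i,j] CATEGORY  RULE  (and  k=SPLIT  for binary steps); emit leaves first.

[0,6] S   <
  [0,2] NP   >
    [0,1] "heard" : NP/N
    [1,2] "today" : N
  [2,6] S\NP   >
    [2,3] "dog" : (S\NP)/NP
    [3,6] NP   <
      [3,5] PP   <
        [3,4] "idea" : NP/PP
        [4,5] "gave" : PP\(NP/PP)
      [5,6] "under" : NP\PP

[0,1] NP/N  lex  "heard"
[1,2] N  lex  "today"
[0,2] NP  >  k=1
[2,3] (S\NP)/NP  lex  "dog"
[3,4] NP/PP  lex  "idea"
[4,5] PP\(NP/PP)  lex  "gave"
[3,5] PP  <  k=4
[5,6] NP\PP  lex  "under"
[3,6] NP  <  k=5
[2,6] S\NP  >  k=3
[0,6] S  <  k=2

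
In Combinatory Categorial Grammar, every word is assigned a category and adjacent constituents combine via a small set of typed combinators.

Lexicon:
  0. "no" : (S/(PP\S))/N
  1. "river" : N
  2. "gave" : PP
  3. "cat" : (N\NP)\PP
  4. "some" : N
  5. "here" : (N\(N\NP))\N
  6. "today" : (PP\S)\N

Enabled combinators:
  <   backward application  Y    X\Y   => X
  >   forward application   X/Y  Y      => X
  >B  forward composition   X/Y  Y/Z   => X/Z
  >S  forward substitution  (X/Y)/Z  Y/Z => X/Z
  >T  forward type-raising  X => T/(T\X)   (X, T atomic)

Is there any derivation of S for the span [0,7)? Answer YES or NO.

YES

[0,7] S   >
  [0,2] S/(PP\S)   >
    [0,1] "no" : (S/(PP\S))/N
    [1,2] "river" : N
  [2,7] PP\S   <
    [2,6] N   <
      [2,4] N\NP   <
        [2,3] "gave" : PP
        [3,4] "cat" : (N\NP)\PP
      [4,6] N\(N\NP)   <
        [4,5] "some" : N
        [5,6] "here" : (N\(N\NP))\N
    [6,7] "today" : (PP\S)\N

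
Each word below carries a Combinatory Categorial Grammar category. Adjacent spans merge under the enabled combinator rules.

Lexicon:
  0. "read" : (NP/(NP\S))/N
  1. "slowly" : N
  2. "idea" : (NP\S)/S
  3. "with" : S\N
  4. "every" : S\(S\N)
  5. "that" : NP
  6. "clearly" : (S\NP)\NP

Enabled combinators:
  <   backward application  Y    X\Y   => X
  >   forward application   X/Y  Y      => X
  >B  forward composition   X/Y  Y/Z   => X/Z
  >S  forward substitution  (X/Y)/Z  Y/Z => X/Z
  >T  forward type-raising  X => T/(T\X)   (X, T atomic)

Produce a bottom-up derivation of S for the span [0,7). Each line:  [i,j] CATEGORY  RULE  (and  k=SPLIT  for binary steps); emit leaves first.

[0,1] (NP/(NP\S))/N  lex  "read"
[1,2] N  lex  "slowly"
[0,2] NP/(NP\S)  >  k=1
[2,3] (NP\S)/S  lex  "idea"
[3,4] S\N  lex  "with"
[4,5] S\(S\N)  lex  "every"
[3,5] S  <  k=4
[2,5] NP\S  >  k=3
[0,5] NP  >  k=2
[5,6] NP  lex  "that"
[6,7] (S\NP)\NP  lex  "clearly"
[5,7] S\NP  <  k=6
[0,7] S  <  k=5

[0,7] S   <
  [0,5] NP   >
    [0,2] NP/(NP\S)   >
      [0,1] "read" : (NP/(NP\S))/N
      [1,2] "slowly" : N
    [2,5] NP\S   >
      [2,3] "idea" : (NP\S)/S
      [3,5] S   <
        [3,4] "with" : S\N
        [4,5] "every" : S\(S\N)
  [5,7] S\NP   <
    [5,6] "that" : NP
    [6,7] "clearly" : (S\NP)\NP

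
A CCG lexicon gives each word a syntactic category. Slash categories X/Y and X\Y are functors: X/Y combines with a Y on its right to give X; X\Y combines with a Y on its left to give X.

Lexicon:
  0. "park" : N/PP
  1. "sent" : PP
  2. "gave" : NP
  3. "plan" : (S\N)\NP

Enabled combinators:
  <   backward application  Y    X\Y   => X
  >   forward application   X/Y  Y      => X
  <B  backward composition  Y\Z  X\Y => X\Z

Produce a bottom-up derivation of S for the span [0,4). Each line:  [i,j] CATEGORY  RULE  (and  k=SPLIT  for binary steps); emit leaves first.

[0,1] N/PP  lex  "park"
[1,2] PP  lex  "sent"
[0,2] N  >  k=1
[2,3] NP  lex  "gave"
[3,4] (S\N)\NP  lex  "plan"
[2,4] S\N  <  k=3
[0,4] S  <  k=2

[0,4] S   <
  [0,2] N   >
    [0,1] "park" : N/PP
    [1,2] "sent" : PP
  [2,4] S\N   <
    [2,3] "gave" : NP
    [3,4] "plan" : (S\N)\NP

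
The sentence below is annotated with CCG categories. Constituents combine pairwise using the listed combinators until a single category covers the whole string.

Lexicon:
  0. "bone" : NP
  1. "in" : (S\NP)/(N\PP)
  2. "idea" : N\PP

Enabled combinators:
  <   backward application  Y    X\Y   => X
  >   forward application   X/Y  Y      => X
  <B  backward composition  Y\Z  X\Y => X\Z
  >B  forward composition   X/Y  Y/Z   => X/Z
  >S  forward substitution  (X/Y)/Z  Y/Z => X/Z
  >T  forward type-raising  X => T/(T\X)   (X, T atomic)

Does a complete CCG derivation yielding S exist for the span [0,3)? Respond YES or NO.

YES

[0,3] S   <
  [0,1] "bone" : NP
  [1,3] S\NP   >
    [1,2] "in" : (S\NP)/(N\PP)
    [2,3] "idea" : N\PP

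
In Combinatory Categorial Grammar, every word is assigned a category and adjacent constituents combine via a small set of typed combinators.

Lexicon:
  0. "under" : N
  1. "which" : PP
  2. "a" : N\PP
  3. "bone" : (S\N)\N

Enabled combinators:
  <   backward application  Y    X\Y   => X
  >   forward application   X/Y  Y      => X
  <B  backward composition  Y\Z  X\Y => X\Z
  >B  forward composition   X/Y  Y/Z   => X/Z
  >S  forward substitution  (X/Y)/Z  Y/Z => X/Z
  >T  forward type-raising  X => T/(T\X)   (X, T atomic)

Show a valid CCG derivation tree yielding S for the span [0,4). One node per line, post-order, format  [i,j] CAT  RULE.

[0,1] N  lex  "under"
[1,2] PP  lex  "which"
[1,2] N/(N\PP)  >T
[2,3] N\PP  lex  "a"
[1,3] N  >  k=2
[3,4] (S\N)\N  lex  "bone"
[1,4] S\N  <  k=3
[0,4] S  <  k=1

[0,4] S   <
  [0,1] "under" : N
  [1,4] S\N   <
    [1,3] N   >
      [1,2] N/(N\PP)   >T
        [1,2] "which" : PP
      [2,3] "a" : N\PP
    [3,4] "bone" : (S\N)\N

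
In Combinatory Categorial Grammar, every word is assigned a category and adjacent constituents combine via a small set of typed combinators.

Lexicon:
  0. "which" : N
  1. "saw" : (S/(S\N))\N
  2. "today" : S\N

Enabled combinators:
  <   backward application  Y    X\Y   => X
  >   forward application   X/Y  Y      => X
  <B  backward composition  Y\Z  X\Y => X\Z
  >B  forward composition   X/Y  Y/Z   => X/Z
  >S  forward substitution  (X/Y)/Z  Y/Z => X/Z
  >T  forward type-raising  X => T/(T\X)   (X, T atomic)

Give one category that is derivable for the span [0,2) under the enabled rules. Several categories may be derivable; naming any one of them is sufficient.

[0,3] S   >
  [0,2] S/(S\N)   <
    [0,1] "which" : N
    [1,2] "saw" : (S/(S\N))\N
  [2,3] "today" : S\N

S/(S\N)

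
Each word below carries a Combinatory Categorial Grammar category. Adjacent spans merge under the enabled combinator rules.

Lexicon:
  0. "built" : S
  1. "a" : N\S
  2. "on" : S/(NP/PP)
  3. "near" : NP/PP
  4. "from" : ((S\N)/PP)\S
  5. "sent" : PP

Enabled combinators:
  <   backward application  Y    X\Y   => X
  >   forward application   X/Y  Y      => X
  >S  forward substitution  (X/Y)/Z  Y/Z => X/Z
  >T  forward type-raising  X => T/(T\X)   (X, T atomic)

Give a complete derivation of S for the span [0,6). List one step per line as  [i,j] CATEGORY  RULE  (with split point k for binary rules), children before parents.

[0,1] S  lex  "built"
[1,2] N\S  lex  "a"
[0,2] N  <  k=1
[2,3] S/(NP/PP)  lex  "on"
[3,4] NP/PP  lex  "near"
[2,4] S  >  k=3
[4,5] ((S\N)/PP)\S  lex  "from"
[2,5] (S\N)/PP  <  k=4
[5,6] PP  lex  "sent"
[2,6] S\N  >  k=5
[0,6] S  <  k=2

[0,6] S   <
  [0,2] N   <
    [0,1] "built" : S
    [1,2] "a" : N\S
  [2,6] S\N   >
    [2,5] (S\N)/PP   <
      [2,4] S   >
        [2,3] "on" : S/(NP/PP)
        [3,4] "near" : NP/PP
      [4,5] "from" : ((S\N)/PP)\S
    [5,6] "sent" : PP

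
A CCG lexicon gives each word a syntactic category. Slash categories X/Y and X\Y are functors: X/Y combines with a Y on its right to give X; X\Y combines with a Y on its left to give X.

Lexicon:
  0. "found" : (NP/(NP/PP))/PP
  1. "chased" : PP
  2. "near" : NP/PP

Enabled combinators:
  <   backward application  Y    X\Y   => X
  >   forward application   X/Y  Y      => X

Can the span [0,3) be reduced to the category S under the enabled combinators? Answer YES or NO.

NO

(NP/(NP/PP))/PP PP NP/PP
CKY chart[0,3] = {NP}; S ∉ chart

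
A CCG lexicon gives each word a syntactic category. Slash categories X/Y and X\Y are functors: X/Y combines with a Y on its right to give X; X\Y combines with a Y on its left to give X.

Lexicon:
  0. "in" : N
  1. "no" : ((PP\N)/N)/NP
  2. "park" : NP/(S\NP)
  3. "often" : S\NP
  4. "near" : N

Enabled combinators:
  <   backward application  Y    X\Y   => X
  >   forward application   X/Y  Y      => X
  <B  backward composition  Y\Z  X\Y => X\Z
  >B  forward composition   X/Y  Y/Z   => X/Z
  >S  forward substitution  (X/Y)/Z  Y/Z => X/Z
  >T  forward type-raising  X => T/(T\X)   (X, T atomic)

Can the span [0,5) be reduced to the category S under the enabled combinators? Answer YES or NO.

NO

N ((PP\N)/N)/NP NP/(S\NP) S\NP N
CKY chart[0,5] = {N/(N\PP), NP/(NP\PP), PP, PP/(N\N), PP/(PP\PP), S/(S\PP)}; S ∉ chart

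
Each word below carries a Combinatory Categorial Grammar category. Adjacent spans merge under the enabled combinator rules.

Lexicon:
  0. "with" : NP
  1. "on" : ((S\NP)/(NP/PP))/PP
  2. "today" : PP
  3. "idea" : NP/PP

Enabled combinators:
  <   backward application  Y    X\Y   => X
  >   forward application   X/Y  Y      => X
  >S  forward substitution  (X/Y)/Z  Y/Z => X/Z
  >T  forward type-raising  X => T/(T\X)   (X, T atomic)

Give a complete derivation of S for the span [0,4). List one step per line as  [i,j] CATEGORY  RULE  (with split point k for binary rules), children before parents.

[0,1] NP  lex  "with"
[0,1] S/(S\NP)  >T
[1,2] ((S\NP)/(NP/PP))/PP  lex  "on"
[2,3] PP  lex  "today"
[1,3] (S\NP)/(NP/PP)  >  k=2
[3,4] NP/PP  lex  "idea"
[1,4] S\NP  >  k=3
[0,4] S  >  k=1

[0,4] S   >
  [0,1] S/(S\NP)   >T
    [0,1] "with" : NP
  [1,4] S\NP   >
    [1,3] (S\NP)/(NP/PP)   >
      [1,2] "on" : ((S\NP)/(NP/PP))/PP
      [2,3] "today" : PP
    [3,4] "idea" : NP/PP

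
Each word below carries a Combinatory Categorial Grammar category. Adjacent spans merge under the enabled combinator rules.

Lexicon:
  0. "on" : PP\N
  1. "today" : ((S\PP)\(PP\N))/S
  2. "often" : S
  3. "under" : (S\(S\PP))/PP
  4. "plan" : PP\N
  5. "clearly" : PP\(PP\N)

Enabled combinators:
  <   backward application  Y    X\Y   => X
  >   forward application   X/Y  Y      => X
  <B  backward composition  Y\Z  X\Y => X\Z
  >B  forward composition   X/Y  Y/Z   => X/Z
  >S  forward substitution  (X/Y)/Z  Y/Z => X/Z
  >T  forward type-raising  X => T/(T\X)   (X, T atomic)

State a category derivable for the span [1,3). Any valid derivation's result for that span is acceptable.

(S\PP)\(PP\N)

[0,6] S   <
  [0,3] S\PP   <
    [0,1] "on" : PP\N
    [1,3] (S\PP)\(PP\N)   >
      [1,2] "today" : ((S\PP)\(PP\N))/S
      [2,3] "often" : S
  [3,6] S\(S\PP)   >
    [3,4] "under" : (S\(S\PP))/PP
    [4,6] PP   <
      [4,5] "plan" : PP\N
      [5,6] "clearly" : PP\(PP\N)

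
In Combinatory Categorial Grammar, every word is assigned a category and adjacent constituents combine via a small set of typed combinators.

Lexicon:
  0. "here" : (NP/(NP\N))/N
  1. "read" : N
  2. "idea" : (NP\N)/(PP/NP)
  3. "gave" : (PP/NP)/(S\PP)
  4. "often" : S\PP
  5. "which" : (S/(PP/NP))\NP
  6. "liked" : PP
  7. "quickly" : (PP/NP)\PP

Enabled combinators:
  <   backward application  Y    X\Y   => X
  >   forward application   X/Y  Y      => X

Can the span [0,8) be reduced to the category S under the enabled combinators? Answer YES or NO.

[0,8] S   >
  [0,6] S/(PP/NP)   <
    [0,5] NP   >
      [0,2] NP/(NP\N)   >
        [0,1] "here" : (NP/(NP\N))/N
        [1,2] "read" : N
      [2,5] NP\N   >
        [2,3] "idea" : (NP\N)/(PP/NP)
        [3,5] PP/NP   >
          [3,4] "gave" : (PP/NP)/(S\PP)
          [4,5] "often" : S\PP
    [5,6] "which" : (S/(PP/NP))\NP
  [6,8] PP/NP   <
    [6,7] "liked" : PP
    [7,8] "quickly" : (PP/NP)\PP

YES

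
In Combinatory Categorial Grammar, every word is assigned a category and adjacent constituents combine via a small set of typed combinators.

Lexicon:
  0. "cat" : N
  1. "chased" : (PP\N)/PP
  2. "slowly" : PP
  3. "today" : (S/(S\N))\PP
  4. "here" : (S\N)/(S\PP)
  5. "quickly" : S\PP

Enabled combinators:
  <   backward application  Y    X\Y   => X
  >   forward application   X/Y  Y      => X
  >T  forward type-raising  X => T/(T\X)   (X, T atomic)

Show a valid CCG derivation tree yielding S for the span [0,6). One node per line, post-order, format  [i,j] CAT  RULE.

[0,1] N  lex  "cat"
[1,2] (PP\N)/PP  lex  "chased"
[2,3] PP  lex  "slowly"
[1,3] PP\N  >  k=2
[0,3] PP  <  k=1
[3,4] (S/(S\N))\PP  lex  "today"
[0,4] S/(S\N)  <  k=3
[4,5] (S\N)/(S\PP)  lex  "here"
[5,6] S\PP  lex  "quickly"
[4,6] S\N  >  k=5
[0,6] S  >  k=4

[0,6] S   >
  [0,4] S/(S\N)   <
    [0,3] PP   <
      [0,1] "cat" : N
      [1,3] PP\N   >
        [1,2] "chased" : (PP\N)/PP
        [2,3] "slowly" : PP
    [3,4] "today" : (S/(S\N))\PP
  [4,6] S\N   >
    [4,5] "here" : (S\N)/(S\PP)
    [5,6] "quickly" : S\PP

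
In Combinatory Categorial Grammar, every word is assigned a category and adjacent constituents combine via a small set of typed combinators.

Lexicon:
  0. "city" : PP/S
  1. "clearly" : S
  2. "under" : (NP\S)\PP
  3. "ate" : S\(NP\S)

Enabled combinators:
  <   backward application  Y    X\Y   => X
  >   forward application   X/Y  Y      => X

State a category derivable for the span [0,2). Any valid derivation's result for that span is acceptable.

[0,4] S   <
  [0,3] NP\S   <
    [0,2] PP   >
      [0,1] "city" : PP/S
      [1,2] "clearly" : S
    [2,3] "under" : (NP\S)\PP
  [3,4] "ate" : S\(NP\S)

PP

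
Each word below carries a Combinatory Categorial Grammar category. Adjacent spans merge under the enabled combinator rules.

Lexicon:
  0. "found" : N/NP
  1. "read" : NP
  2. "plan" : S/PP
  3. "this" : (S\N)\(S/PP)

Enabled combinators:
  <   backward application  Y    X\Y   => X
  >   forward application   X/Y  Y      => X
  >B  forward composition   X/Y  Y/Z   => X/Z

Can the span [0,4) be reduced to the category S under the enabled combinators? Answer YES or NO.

YES

[0,4] S   <
  [0,2] N   >
    [0,1] "found" : N/NP
    [1,2] "read" : NP
  [2,4] S\N   <
    [2,3] "plan" : S/PP
    [3,4] "this" : (S\N)\(S/PP)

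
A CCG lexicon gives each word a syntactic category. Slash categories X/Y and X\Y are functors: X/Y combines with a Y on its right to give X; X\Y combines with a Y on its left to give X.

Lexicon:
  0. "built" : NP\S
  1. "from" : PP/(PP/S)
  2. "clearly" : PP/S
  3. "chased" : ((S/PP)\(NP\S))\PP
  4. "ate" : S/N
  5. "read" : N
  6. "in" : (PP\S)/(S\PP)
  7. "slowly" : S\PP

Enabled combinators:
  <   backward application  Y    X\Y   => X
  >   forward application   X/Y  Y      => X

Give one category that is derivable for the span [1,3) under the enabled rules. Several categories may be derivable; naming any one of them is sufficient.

PP

[0,8] S   >
  [0,4] S/PP   <
    [0,1] "built" : NP\S
    [1,4] (S/PP)\(NP\S)   <
      [1,3] PP   >
        [1,2] "from" : PP/(PP/S)
        [2,3] "clearly" : PP/S
      [3,4] "chased" : ((S/PP)\(NP\S))\PP
  [4,8] PP   <
    [4,6] S   >
      [4,5] "ate" : S/N
      [5,6] "read" : N
    [6,8] PP\S   >
      [6,7] "in" : (PP\S)/(S\PP)
      [7,8] "slowly" : S\PP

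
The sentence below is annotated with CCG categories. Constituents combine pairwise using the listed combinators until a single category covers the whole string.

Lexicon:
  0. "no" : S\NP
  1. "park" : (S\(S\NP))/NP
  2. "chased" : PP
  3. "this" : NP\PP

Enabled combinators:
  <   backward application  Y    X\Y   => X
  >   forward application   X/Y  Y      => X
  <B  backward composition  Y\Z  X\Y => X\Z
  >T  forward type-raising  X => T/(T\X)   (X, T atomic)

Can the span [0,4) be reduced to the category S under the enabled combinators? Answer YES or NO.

YES

[0,4] S   <
  [0,1] "no" : S\NP
  [1,4] S\(S\NP)   >
    [1,2] "park" : (S\(S\NP))/NP
    [2,4] NP   >
      [2,3] NP/(NP\PP)   >T
        [2,3] "chased" : PP
      [3,4] "this" : NP\PP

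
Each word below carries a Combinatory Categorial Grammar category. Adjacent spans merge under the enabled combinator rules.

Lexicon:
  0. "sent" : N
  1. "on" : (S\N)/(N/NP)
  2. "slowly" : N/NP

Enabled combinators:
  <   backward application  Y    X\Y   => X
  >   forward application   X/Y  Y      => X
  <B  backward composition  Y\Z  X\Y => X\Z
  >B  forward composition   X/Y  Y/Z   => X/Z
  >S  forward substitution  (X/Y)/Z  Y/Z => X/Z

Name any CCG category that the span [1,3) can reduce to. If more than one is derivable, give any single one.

[0,3] S   <
  [0,1] "sent" : N
  [1,3] S\N   >
    [1,2] "on" : (S\N)/(N/NP)
    [2,3] "slowly" : N/NP

S\N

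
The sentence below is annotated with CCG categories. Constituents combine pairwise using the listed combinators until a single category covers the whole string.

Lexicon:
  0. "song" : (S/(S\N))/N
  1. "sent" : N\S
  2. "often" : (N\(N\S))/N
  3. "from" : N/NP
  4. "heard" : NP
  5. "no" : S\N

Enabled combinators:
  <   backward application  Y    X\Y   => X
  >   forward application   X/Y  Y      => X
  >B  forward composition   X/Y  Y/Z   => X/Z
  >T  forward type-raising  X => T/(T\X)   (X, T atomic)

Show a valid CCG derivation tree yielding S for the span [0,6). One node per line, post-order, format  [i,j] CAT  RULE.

[0,1] (S/(S\N))/N  lex  "song"
[1,2] N\S  lex  "sent"
[2,3] (N\(N\S))/N  lex  "often"
[3,4] N/NP  lex  "from"
[4,5] NP  lex  "heard"
[3,5] N  >  k=4
[2,5] N\(N\S)  >  k=3
[1,5] N  <  k=2
[0,5] S/(S\N)  >  k=1
[5,6] S\N  lex  "no"
[0,6] S  >  k=5

[0,6] S   >
  [0,5] S/(S\N)   >
    [0,1] "song" : (S/(S\N))/N
    [1,5] N   <
      [1,2] "sent" : N\S
      [2,5] N\(N\S)   >
        [2,3] "often" : (N\(N\S))/N
        [3,5] N   >
          [3,4] "from" : N/NP
          [4,5] "heard" : NP
  [5,6] "no" : S\N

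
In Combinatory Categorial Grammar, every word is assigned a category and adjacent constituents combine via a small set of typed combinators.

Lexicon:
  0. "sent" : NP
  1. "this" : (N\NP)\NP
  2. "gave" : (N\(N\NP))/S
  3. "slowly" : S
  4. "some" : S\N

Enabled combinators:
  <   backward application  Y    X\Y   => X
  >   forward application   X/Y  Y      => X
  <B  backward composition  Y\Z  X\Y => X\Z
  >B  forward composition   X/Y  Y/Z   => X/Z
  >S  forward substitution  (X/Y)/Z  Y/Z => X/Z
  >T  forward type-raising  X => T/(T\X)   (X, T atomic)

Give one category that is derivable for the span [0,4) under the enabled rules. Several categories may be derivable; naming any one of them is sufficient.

[0,5] S   <
  [0,4] N   <
    [0,2] N\NP   <
      [0,1] "sent" : NP
      [1,2] "this" : (N\NP)\NP
    [2,4] N\(N\NP)   >
      [2,3] "gave" : (N\(N\NP))/S
      [3,4] "slowly" : S
  [4,5] "some" : S\N

N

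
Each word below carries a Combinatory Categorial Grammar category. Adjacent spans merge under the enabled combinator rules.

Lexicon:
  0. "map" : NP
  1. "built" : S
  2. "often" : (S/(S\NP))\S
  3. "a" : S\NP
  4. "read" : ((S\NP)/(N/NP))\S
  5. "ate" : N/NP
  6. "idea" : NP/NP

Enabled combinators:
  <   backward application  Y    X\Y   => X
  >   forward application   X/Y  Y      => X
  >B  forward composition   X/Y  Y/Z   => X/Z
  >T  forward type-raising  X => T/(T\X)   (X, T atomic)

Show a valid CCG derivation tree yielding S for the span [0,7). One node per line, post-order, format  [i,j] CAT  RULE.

[0,1] NP  lex  "map"
[0,1] S/(S\NP)  >T
[1,2] S  lex  "built"
[2,3] (S/(S\NP))\S  lex  "often"
[1,3] S/(S\NP)  <  k=2
[3,4] S\NP  lex  "a"
[1,4] S  >  k=3
[4,5] ((S\NP)/(N/NP))\S  lex  "read"
[1,5] (S\NP)/(N/NP)  <  k=4
[5,6] N/NP  lex  "ate"
[6,7] NP/NP  lex  "idea"
[5,7] N/NP  >B  k=6
[1,7] S\NP  >  k=5
[0,7] S  >  k=1

[0,7] S   >
  [0,1] S/(S\NP)   >T
    [0,1] "map" : NP
  [1,7] S\NP   >
    [1,5] (S\NP)/(N/NP)   <
      [1,4] S   >
        [1,3] S/(S\NP)   <
          [1,2] "built" : S
          [2,3] "often" : (S/(S\NP))\S
        [3,4] "a" : S\NP
      [4,5] "read" : ((S\NP)/(N/NP))\S
    [5,7] N/NP   >B
      [5,6] "ate" : N/NP
      [6,7] "idea" : NP/NP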